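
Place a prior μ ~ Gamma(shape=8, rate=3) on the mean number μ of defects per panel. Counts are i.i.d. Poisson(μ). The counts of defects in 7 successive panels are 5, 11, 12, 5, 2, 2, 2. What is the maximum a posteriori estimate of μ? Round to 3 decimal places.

μ̂_MAP = 4.600

Σxᵢ = 5+11+12+5+2+2+2 = 39, with n = 7.
Posterior ∝ μ^7e^(−3μ) · μ^39e^(−7μ) = μ^46e^(−10μ), i.e. Gamma(shape=47, rate=10).
The mode of a Gamma(a, b) with a ≥ 1 (shape–rate) is (a−1)/b = 46/10 ≈ 4.600.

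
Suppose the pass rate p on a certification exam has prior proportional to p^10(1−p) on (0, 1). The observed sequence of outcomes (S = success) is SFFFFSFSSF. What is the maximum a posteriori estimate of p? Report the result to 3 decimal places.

The prior density ∝ p^10(1−p)^1 is the kernel of Beta(11, 2).
Data: 4 successes in 10 trials (from the sequence). The binomial likelihood contributes p^4(1−p)^6, so the posterior is Beta(11+4, 2+6) = Beta(15, 8).
For Beta(a, b) with a, b > 1 the mode is (a−1)/(a+b−2) = 14/21 ≈ 0.667.

p̂_MAP = 0.667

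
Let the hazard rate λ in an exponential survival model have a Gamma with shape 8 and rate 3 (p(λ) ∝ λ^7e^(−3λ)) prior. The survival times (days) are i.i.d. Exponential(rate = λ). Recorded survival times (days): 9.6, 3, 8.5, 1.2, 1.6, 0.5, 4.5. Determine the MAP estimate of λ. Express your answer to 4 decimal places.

The Exponential(rate=λ) likelihood is ∝ λ^n e^(−λΣtᵢ). Here n = 7 and Σtᵢ = 9.6 + 3 + 8.5 + 1.2 + 1.6 + 0.5 + 4.5 = 28.9.
Posterior ∝ λ^7e^(−3λ) · λ^7e^(−28.9λ) = λ^14e^(−31.9λ), i.e. Gamma(15, 31.9).
Mode = (a−1)/b = 14/31.9 ≈ 0.4389.

λ̂_MAP = 0.4389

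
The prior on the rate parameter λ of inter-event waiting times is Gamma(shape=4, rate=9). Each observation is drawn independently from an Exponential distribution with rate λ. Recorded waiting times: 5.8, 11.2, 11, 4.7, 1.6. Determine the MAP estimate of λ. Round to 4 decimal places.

The Exponential(rate=λ) likelihood is ∝ λ^n e^(−λΣtᵢ). Here n = 5 and Σtᵢ = 5.8 + 11.2 + 11 + 4.7 + 1.6 = 34.3.
Posterior ∝ λ^3e^(−9λ) · λ^5e^(−34.3λ) = λ^8e^(−43.3λ), i.e. Gamma(9, 43.3).
Mode = (a−1)/b = 8/43.3 ≈ 0.1848.

λ̂_MAP = 0.1848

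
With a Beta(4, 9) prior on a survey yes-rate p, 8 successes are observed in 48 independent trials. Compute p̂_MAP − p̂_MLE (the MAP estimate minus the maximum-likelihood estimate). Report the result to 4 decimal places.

Posterior is Beta(12, 49); MAP = (12−1)/(61−2) = 11/59 ≈ 0.18644.
MLE ignores the prior: p̂_MLE = k/n = 8/48 ≈ 0.16667.
Difference = 11/59 − 8/48 = 7/354 ≈ 0.0198.

MAP − MLE = 0.0198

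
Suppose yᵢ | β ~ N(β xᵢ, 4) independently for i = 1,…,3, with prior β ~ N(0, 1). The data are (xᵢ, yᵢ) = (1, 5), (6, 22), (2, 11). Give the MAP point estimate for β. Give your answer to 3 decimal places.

log p(β | y) = −Σ(yᵢ − βxᵢ)²/(2·4) − β²/(2·1) + const.
Setting the derivative to zero: Σxᵢ(yᵢ − βxᵢ)/4 − β/1 = 0, so β = Σxᵢyᵢ / (Σxᵢ² + σ²/τ²).
Σxᵢyᵢ = 1·5 + 6·22 + 2·11 = 159; Σxᵢ² = 41; σ²/τ² = 4.
β̂_MAP = 159 / (41 + 4) = 159/45 ≈ 3.533.

β̂_MAP = 3.533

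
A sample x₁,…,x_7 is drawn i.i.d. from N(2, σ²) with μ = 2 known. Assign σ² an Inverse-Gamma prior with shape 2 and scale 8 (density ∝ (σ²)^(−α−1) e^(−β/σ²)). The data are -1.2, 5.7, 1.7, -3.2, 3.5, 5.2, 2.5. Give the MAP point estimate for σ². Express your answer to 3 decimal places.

Sum of squared deviations about the known mean: SS = (-1.2−2)² + (5.7−2)² + (1.7−2)² + (-3.2−2)² + (3.5−2)² + (5.2−2)² + (2.5−2)² = 63.8.
The Normal likelihood contributes (σ²)^(−n/2) exp(−SS/(2σ²)), so the posterior is Inverse-Gamma(α + n/2, β + SS/2) = Inverse-Gamma(5.5, 39.9).
The mode of Inverse-Gamma(a, b) is b/(a+1) = 39.9/6.5 ≈ 6.138.

σ̂²_MAP = 6.138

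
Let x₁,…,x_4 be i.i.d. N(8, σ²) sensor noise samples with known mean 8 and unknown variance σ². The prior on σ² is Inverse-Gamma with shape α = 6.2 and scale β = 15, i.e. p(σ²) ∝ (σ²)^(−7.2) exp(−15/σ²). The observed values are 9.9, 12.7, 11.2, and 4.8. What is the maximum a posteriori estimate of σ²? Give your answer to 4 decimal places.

Sum of squared deviations about the known mean: SS = (9.9−8)² + (12.7−8)² + (11.2−8)² + (4.8−8)² = 46.18.
The Normal likelihood contributes (σ²)^(−n/2) exp(−SS/(2σ²)), so the posterior is Inverse-Gamma(α + n/2, β + SS/2) = Inverse-Gamma(8.2, 38.09).
The mode of Inverse-Gamma(a, b) is b/(a+1) = 38.09/9.2 ≈ 4.1402.

σ̂²_MAP = 4.1402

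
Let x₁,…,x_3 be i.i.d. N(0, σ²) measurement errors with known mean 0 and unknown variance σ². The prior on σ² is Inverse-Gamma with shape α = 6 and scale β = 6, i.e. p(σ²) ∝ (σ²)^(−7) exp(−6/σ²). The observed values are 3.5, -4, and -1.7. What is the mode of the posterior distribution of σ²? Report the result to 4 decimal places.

σ̂²_MAP = 2.5376

Sum of squared deviations about the known mean: SS = (3.5−0)² + (-4−0)² + (-1.7−0)² = 31.14.
The Normal likelihood contributes (σ²)^(−n/2) exp(−SS/(2σ²)), so the posterior is Inverse-Gamma(α + n/2, β + SS/2) = Inverse-Gamma(7.5, 21.57).
The mode of Inverse-Gamma(a, b) is b/(a+1) = 21.57/8.5 ≈ 2.5376.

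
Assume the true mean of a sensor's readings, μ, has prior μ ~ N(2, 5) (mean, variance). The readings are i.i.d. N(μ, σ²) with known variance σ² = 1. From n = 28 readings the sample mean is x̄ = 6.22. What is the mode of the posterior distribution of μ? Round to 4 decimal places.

n = 28, x̄ = 6.22.
For a Normal prior and Normal likelihood with known variance, the posterior is Normal; its mode equals its mean, the precision-weighted average.
Prior precision 1/σ₀² = 1/5 = 0.2; data precision n/σ² = 28/1 = 28.
μ̂ = (0.2·2 + 28·6.22) / (0.2 + 28) = 174.56/28.2 = 4364/705 ≈ 6.1901.

μ̂_MAP = 6.1901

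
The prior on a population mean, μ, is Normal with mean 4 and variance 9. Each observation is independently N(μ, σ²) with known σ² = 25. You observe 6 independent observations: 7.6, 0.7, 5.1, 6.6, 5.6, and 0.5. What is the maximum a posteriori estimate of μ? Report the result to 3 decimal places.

μ̂_MAP = 4.239

n = 6; x̄ = (7.6 + 0.7 + 5.1 + 6.6 + 5.6 + 0.5)/6 = 26.1/6 = 4.35.
For a Normal prior and Normal likelihood with known variance, the posterior is Normal; its mode equals its mean, the precision-weighted average.
Prior precision 1/σ₀² = 1/9; data precision n/σ² = 6/25 = 0.24.
μ̂ = ((1/9)·4 + 0.24·4.35) / (1/9 + 0.24) = (3349/2250)/(79/225) = 3349/790 ≈ 4.239.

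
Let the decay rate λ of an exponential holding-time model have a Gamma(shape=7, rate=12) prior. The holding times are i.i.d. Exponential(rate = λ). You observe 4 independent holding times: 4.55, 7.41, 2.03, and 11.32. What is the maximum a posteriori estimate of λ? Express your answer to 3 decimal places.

The Exponential(rate=λ) likelihood is ∝ λ^n e^(−λΣtᵢ). Here n = 4 and Σtᵢ = 4.55 + 7.41 + 2.03 + 11.32 = 25.31.
Posterior ∝ λ^6e^(−12λ) · λ^4e^(−25.31λ) = λ^10e^(−37.31λ), i.e. Gamma(11, 37.31).
Mode = (a−1)/b = 10/37.31 ≈ 0.268.

λ̂_MAP = 0.268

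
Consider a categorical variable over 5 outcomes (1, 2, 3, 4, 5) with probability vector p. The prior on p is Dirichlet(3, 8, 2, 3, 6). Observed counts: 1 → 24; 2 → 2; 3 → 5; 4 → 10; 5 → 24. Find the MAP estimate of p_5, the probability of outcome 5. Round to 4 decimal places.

The posterior is Dirichlet(αᵢ + nᵢ) = Dirichlet(27, 10, 7, 13, 30).
For a Dirichlet(a₁,…,a_K) with all aᵢ > 1, the mode has j-th component (aⱼ − 1)/(Σaᵢ − K).
Here Σaᵢ = 87 and K = 5, so p_5 = (30 − 1)/(87 − 5) = 29/82 ≈ 0.3537.

MAP estimate: 0.3537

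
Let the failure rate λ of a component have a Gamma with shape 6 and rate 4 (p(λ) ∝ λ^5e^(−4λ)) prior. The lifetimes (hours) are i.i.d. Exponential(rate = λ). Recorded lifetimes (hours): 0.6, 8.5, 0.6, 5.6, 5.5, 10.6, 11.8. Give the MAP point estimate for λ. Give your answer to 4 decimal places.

The Exponential(rate=λ) likelihood is ∝ λ^n e^(−λΣtᵢ). Here n = 7 and Σtᵢ = 0.6 + 8.5 + 0.6 + 5.6 + 5.5 + 10.6 + 11.8 = 43.2.
Posterior ∝ λ^5e^(−4λ) · λ^7e^(−43.2λ) = λ^12e^(−47.2λ), i.e. Gamma(13, 47.2).
Mode = (a−1)/b = 12/47.2 ≈ 0.2542.

λ̂_MAP = 0.2542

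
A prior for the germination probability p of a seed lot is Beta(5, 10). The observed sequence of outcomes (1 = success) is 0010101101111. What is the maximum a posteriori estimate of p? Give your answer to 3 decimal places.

p̂_MAP = 0.462

Prior: Beta(5, 10).
Data: 8 successes in 13 trials (from the sequence). The binomial likelihood contributes p^8(1−p)^5, so the posterior is Beta(5+8, 10+5) = Beta(13, 15).
For Beta(a, b) with a, b > 1 the mode is (a−1)/(a+b−2) = 12/26 ≈ 0.462.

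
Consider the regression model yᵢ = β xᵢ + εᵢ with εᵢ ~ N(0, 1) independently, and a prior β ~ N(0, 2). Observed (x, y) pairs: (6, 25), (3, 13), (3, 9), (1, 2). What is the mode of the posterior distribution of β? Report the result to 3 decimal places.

log p(β | y) = −Σ(yᵢ − βxᵢ)²/(2·1) − β²/(2·2) + const.
Setting the derivative to zero: Σxᵢ(yᵢ − βxᵢ)/1 − β/2 = 0, so β = Σxᵢyᵢ / (Σxᵢ² + σ²/τ²).
Σxᵢyᵢ = 6·25 + 3·13 + 3·9 + 1·2 = 218; Σxᵢ² = 55; σ²/τ² = 0.5.
β̂_MAP = 218 / (55 + 0.5) = 218/55.5 ≈ 3.928.

β̂_MAP = 3.928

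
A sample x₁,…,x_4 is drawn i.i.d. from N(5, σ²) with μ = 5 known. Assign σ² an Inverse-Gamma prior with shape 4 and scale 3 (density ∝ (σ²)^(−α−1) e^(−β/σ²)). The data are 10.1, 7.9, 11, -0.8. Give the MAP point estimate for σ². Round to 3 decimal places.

Sum of squared deviations about the known mean: SS = (10.1−5)² + (7.9−5)² + (11−5)² + (-0.8−5)² = 104.06.
The Normal likelihood contributes (σ²)^(−n/2) exp(−SS/(2σ²)), so the posterior is Inverse-Gamma(α + n/2, β + SS/2) = Inverse-Gamma(6, 55.03).
The mode of Inverse-Gamma(a, b) is b/(a+1) = 55.03/7 ≈ 7.861.

σ̂²_MAP = 7.861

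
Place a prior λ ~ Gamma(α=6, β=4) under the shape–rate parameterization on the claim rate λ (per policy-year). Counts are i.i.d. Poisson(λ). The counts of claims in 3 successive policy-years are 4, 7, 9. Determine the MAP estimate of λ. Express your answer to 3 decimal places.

Σxᵢ = 4+7+9 = 20, with n = 3.
Posterior ∝ λ^5e^(−4λ) · λ^20e^(−3λ) = λ^25e^(−7λ), i.e. Gamma(shape=26, rate=7).
The mode of a Gamma(a, b) with a ≥ 1 (shape–rate) is (a−1)/b = 25/7 ≈ 3.571.

λ̂_MAP = 3.571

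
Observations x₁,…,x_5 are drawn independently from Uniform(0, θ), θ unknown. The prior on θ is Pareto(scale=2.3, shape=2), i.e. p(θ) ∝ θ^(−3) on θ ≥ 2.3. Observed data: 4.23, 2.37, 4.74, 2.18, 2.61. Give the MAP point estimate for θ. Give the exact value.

θ̂_MAP = 4.74

The Uniform(0, θ) likelihood is θ^(−n) for θ ≥ max(xᵢ), zero otherwise. Here max(xᵢ) = 4.74.
Posterior ∝ θ^(−3) · θ^(−5) = θ^(−8) on θ ≥ max(2.3, 4.74) = 4.74.
This density is strictly decreasing in θ, so the posterior mode lies at the lower boundary of the support.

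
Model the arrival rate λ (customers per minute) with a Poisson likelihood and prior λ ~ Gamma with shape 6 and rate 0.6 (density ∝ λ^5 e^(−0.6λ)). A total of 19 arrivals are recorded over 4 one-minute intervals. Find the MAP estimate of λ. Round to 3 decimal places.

λ̂_MAP = 5.217

Σxᵢ = 19, n = 4.
Posterior ∝ λ^5e^(−0.6λ) · λ^19e^(−4λ) = λ^24e^(−4.6λ), i.e. Gamma(shape=25, rate=4.6).
The mode of a Gamma(a, b) with a ≥ 1 (shape–rate) is (a−1)/b = 24/4.6 ≈ 5.217.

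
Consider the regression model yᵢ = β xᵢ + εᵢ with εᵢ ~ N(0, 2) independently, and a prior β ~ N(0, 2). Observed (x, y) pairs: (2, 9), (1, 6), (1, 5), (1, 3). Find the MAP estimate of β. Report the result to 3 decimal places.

β̂_MAP = 4.000

log p(β | y) = −Σ(yᵢ − βxᵢ)²/(2·2) − β²/(2·2) + const.
Setting the derivative to zero: Σxᵢ(yᵢ − βxᵢ)/2 − β/2 = 0, so β = Σxᵢyᵢ / (Σxᵢ² + σ²/τ²).
Σxᵢyᵢ = 2·9 + 1·6 + 1·5 + 1·3 = 32; Σxᵢ² = 7; σ²/τ² = 1.
β̂_MAP = 32 / (7 + 1) = 32/8 ≈ 4.000.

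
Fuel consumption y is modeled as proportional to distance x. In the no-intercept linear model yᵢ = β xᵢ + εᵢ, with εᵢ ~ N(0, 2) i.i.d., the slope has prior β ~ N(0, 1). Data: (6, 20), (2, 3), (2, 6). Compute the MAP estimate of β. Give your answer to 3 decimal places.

log p(β | y) = −Σ(yᵢ − βxᵢ)²/(2·2) − β²/(2·1) + const.
Setting the derivative to zero: Σxᵢ(yᵢ − βxᵢ)/2 − β/1 = 0, so β = Σxᵢyᵢ / (Σxᵢ² + σ²/τ²).
Σxᵢyᵢ = 6·20 + 2·3 + 2·6 = 138; Σxᵢ² = 44; σ²/τ² = 2.
β̂_MAP = 138 / (44 + 2) = 138/46 ≈ 3.000.

β̂_MAP = 3.000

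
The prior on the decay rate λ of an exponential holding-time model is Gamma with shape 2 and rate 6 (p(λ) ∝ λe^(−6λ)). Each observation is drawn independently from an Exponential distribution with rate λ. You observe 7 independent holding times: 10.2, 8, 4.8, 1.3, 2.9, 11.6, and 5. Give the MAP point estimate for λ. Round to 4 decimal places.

The Exponential(rate=λ) likelihood is ∝ λ^n e^(−λΣtᵢ). Here n = 7 and Σtᵢ = 10.2 + 8 + 4.8 + 1.3 + 2.9 + 11.6 + 5 = 43.8.
Posterior ∝ λe^(−6λ) · λ^7e^(−43.8λ) = λ^8e^(−49.8λ), i.e. Gamma(9, 49.8).
Mode = (a−1)/b = 8/49.8 ≈ 0.1606.

λ̂_MAP = 0.1606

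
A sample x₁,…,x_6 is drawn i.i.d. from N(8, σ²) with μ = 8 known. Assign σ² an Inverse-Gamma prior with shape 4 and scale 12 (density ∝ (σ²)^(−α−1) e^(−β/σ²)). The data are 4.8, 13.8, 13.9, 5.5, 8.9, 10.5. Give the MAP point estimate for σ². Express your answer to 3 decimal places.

Sum of squared deviations about the known mean: SS = (4.8−8)² + (13.8−8)² + (13.9−8)² + (5.5−8)² + (8.9−8)² + (10.5−8)² = 92.
The Normal likelihood contributes (σ²)^(−n/2) exp(−SS/(2σ²)), so the posterior is Inverse-Gamma(α + n/2, β + SS/2) = Inverse-Gamma(7, 58).
The mode of Inverse-Gamma(a, b) is b/(a+1) = 58/8 ≈ 7.250.

σ̂²_MAP = 7.250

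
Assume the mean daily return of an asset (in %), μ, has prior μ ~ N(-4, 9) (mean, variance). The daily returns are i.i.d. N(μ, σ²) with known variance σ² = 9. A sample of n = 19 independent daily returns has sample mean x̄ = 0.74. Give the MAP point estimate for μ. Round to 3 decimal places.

n = 19, x̄ = 0.74.
For a Normal prior and Normal likelihood with known variance, the posterior is Normal; its mode equals its mean, the precision-weighted average.
Prior precision 1/σ₀² = 1/9; data precision n/σ² = 19/9.
μ̂ = ((1/9)·(-4) + (19/9)·0.74) / (1/9 + 19/9) = (503/450)/(20/9) = 0.503.

μ̂_MAP = 0.503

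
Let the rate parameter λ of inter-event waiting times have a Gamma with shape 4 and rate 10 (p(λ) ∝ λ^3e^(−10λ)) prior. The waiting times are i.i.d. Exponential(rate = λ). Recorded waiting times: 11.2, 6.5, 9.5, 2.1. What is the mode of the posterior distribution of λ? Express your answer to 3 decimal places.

The Exponential(rate=λ) likelihood is ∝ λ^n e^(−λΣtᵢ). Here n = 4 and Σtᵢ = 11.2 + 6.5 + 9.5 + 2.1 = 29.3.
Posterior ∝ λ^3e^(−10λ) · λ^4e^(−29.3λ) = λ^7e^(−39.3λ), i.e. Gamma(8, 39.3).
Mode = (a−1)/b = 7/39.3 ≈ 0.178.

λ̂_MAP = 0.178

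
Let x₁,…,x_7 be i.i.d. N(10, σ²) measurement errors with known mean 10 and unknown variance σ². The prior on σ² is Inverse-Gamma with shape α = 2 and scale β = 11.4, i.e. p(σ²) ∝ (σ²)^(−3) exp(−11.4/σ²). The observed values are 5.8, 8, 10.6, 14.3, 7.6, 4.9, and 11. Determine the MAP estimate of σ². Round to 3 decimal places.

σ̂²_MAP = 7.389

Sum of squared deviations about the known mean: SS = (5.8−10)² + (8−10)² + (10.6−10)² + (14.3−10)² + (7.6−10)² + (4.9−10)² + (11−10)² = 73.26.
The Normal likelihood contributes (σ²)^(−n/2) exp(−SS/(2σ²)), so the posterior is Inverse-Gamma(α + n/2, β + SS/2) = Inverse-Gamma(5.5, 48.03).
The mode of Inverse-Gamma(a, b) is b/(a+1) = 48.03/6.5 ≈ 7.389.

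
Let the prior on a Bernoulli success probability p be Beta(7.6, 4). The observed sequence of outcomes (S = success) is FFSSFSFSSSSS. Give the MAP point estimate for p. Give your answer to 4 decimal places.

p̂_MAP = 0.6759

Prior: Beta(7.6, 4).
Data: 8 successes in 12 trials (from the sequence). The binomial likelihood contributes p^8(1−p)^4, so the posterior is Beta(7.6+8, 4+4) = Beta(15.6, 8).
For Beta(a, b) with a, b > 1 the mode is (a−1)/(a+b−2) = 14.6/21.6 ≈ 0.6759.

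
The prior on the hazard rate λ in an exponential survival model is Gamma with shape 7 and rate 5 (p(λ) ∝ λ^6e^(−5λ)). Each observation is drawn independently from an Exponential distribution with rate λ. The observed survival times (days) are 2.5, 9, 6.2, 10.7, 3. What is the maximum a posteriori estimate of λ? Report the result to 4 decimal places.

The Exponential(rate=λ) likelihood is ∝ λ^n e^(−λΣtᵢ). Here n = 5 and Σtᵢ = 2.5 + 9 + 6.2 + 10.7 + 3 = 31.4.
Posterior ∝ λ^6e^(−5λ) · λ^5e^(−31.4λ) = λ^11e^(−36.4λ), i.e. Gamma(12, 36.4).
Mode = (a−1)/b = 11/36.4 ≈ 0.3022.

λ̂_MAP = 0.3022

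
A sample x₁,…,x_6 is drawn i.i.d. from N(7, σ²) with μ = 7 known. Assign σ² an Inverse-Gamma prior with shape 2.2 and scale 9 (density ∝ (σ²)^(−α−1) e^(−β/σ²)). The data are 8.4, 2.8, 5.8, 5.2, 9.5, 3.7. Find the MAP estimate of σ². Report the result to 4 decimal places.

Sum of squared deviations about the known mean: SS = (8.4−7)² + (2.8−7)² + (5.8−7)² + (5.2−7)² + (9.5−7)² + (3.7−7)² = 41.42.
The Normal likelihood contributes (σ²)^(−n/2) exp(−SS/(2σ²)), so the posterior is Inverse-Gamma(α + n/2, β + SS/2) = Inverse-Gamma(5.2, 29.71).
The mode of Inverse-Gamma(a, b) is b/(a+1) = 29.71/6.2 ≈ 4.7919.

σ̂²_MAP = 4.7919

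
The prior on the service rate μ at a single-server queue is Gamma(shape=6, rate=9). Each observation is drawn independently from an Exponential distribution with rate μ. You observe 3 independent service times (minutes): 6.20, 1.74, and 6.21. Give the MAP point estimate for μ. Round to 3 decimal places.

μ̂_MAP = 0.346

The Exponential(rate=μ) likelihood is ∝ μ^n e^(−μΣtᵢ). Here n = 3 and Σtᵢ = 6.20 + 1.74 + 6.21 = 14.15.
Posterior ∝ μ^5e^(−9μ) · μ^3e^(−14.15μ) = μ^8e^(−23.15μ), i.e. Gamma(9, 23.15).
Mode = (a−1)/b = 8/23.15 ≈ 0.346.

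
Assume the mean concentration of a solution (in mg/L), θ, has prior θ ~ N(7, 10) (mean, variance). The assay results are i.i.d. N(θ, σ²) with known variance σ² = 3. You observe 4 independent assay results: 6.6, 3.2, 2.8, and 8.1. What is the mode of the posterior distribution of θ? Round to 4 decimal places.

θ̂_MAP = 5.3023

n = 4; x̄ = (6.6 + 3.2 + 2.8 + 8.1)/4 = 20.7/4 = 5.175.
For a Normal prior and Normal likelihood with known variance, the posterior is Normal; its mode equals its mean, the precision-weighted average.
Prior precision 1/σ₀² = 1/10 = 0.1; data precision n/σ² = 4/3.
θ̂ = (0.1·7 + (4/3)·5.175) / (0.1 + 4/3) = 7.6/(43/30) = 228/43 ≈ 5.3023.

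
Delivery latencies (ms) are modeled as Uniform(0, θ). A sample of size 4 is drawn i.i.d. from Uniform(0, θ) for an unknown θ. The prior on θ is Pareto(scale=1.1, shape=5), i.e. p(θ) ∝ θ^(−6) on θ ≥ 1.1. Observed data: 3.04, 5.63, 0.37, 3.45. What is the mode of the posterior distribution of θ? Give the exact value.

θ̂_MAP = 5.63

The Uniform(0, θ) likelihood is θ^(−n) for θ ≥ max(xᵢ), zero otherwise. Here max(xᵢ) = 5.63.
Posterior ∝ θ^(−6) · θ^(−4) = θ^(−10) on θ ≥ max(1.1, 5.63) = 5.63.
This density is strictly decreasing in θ, so the posterior mode lies at the lower boundary of the support.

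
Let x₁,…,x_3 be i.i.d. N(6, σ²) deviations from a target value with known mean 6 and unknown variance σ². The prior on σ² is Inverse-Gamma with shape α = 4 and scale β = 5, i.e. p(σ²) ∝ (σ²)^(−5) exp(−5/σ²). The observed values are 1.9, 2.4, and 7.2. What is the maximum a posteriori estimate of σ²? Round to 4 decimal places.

Sum of squared deviations about the known mean: SS = (1.9−6)² + (2.4−6)² + (7.2−6)² = 31.21.
The Normal likelihood contributes (σ²)^(−n/2) exp(−SS/(2σ²)), so the posterior is Inverse-Gamma(α + n/2, β + SS/2) = Inverse-Gamma(5.5, 20.605).
The mode of Inverse-Gamma(a, b) is b/(a+1) = 20.605/6.5 ≈ 3.1700.

σ̂²_MAP = 3.1700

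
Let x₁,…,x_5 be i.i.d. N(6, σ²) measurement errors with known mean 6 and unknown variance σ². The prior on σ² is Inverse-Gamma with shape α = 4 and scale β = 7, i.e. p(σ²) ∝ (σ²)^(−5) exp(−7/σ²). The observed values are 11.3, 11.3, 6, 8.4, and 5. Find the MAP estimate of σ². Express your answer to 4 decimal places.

σ̂²_MAP = 5.1293

Sum of squared deviations about the known mean: SS = (11.3−6)² + (11.3−6)² + (6−6)² + (8.4−6)² + (5−6)² = 62.94.
The Normal likelihood contributes (σ²)^(−n/2) exp(−SS/(2σ²)), so the posterior is Inverse-Gamma(α + n/2, β + SS/2) = Inverse-Gamma(6.5, 38.47).
The mode of Inverse-Gamma(a, b) is b/(a+1) = 38.47/7.5 ≈ 5.1293.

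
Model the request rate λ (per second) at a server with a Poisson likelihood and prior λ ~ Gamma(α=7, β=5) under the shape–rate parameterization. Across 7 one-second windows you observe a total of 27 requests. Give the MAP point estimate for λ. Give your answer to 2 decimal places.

λ̂_MAP = 2.75

Σxᵢ = 27, n = 7.
Posterior ∝ λ^6e^(−5λ) · λ^27e^(−7λ) = λ^33e^(−12λ), i.e. Gamma(shape=34, rate=12).
The mode of a Gamma(a, b) with a ≥ 1 (shape–rate) is (a−1)/b = 33/12 ≈ 2.75.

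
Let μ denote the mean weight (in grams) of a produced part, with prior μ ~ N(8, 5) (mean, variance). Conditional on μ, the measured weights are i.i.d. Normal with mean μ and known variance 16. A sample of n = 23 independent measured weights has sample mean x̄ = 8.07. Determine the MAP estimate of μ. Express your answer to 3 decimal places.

n = 23, x̄ = 8.07.
For a Normal prior and Normal likelihood with known variance, the posterior is Normal; its mode equals its mean, the precision-weighted average.
Prior precision 1/σ₀² = 1/5 = 0.2; data precision n/σ² = 23/16 = 1.4375.
μ̂ = (0.2·8 + 1.4375·8.07) / (0.2 + 1.4375) = 13.200625/1.6375 = 21121/2620 ≈ 8.061.

μ̂_MAP = 8.061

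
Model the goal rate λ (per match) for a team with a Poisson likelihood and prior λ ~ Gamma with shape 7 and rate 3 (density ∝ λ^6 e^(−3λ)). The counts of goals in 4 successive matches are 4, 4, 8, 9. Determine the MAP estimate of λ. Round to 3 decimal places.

Σxᵢ = 4+4+8+9 = 25, with n = 4.
Posterior ∝ λ^6e^(−3λ) · λ^25e^(−4λ) = λ^31e^(−7λ), i.e. Gamma(shape=32, rate=7).
The mode of a Gamma(a, b) with a ≥ 1 (shape–rate) is (a−1)/b = 31/7 ≈ 4.429.

λ̂_MAP = 4.429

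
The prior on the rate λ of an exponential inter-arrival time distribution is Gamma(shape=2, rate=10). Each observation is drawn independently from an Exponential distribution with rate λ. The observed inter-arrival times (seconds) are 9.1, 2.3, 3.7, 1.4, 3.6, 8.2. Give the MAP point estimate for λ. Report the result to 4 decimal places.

λ̂_MAP = 0.1828

The Exponential(rate=λ) likelihood is ∝ λ^n e^(−λΣtᵢ). Here n = 6 and Σtᵢ = 9.1 + 2.3 + 3.7 + 1.4 + 3.6 + 8.2 = 28.3.
Posterior ∝ λe^(−10λ) · λ^6e^(−28.3λ) = λ^7e^(−38.3λ), i.e. Gamma(8, 38.3).
Mode = (a−1)/b = 7/38.3 ≈ 0.1828.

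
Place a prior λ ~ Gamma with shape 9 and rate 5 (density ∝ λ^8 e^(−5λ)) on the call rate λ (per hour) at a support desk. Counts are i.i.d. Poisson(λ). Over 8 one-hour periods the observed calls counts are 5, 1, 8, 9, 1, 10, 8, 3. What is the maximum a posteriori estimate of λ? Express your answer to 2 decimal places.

λ̂_MAP = 4.08

Σxᵢ = 5+1+8+9+1+10+8+3 = 45, with n = 8.
Posterior ∝ λ^8e^(−5λ) · λ^45e^(−8λ) = λ^53e^(−13λ), i.e. Gamma(shape=54, rate=13).
The mode of a Gamma(a, b) with a ≥ 1 (shape–rate) is (a−1)/b = 53/13 ≈ 4.08.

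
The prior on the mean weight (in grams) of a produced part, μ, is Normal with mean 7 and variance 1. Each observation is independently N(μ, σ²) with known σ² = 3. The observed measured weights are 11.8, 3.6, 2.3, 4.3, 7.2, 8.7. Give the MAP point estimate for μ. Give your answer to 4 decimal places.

n = 6; x̄ = (11.8 + 3.6 + 2.3 + 4.3 + 7.2 + 8.7)/6 = 37.9/6 = 379/60 ≈ 6.3167.
For a Normal prior and Normal likelihood with known variance, the posterior is Normal; its mode equals its mean, the precision-weighted average.
Prior precision 1/σ₀² = 1/1 = 1; data precision n/σ² = 6/3 = 2.
μ̂ = (1·7 + 2·(379/60)) / (1 + 2) = (589/30)/3 = 589/90 ≈ 6.5444.

μ̂_MAP = 6.5444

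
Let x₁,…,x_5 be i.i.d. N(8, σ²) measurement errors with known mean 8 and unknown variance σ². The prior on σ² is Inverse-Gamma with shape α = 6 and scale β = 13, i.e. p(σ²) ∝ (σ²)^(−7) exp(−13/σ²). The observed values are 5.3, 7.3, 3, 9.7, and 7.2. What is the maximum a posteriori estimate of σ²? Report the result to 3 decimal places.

Sum of squared deviations about the known mean: SS = (5.3−8)² + (7.3−8)² + (3−8)² + (9.7−8)² + (7.2−8)² = 36.31.
The Normal likelihood contributes (σ²)^(−n/2) exp(−SS/(2σ²)), so the posterior is Inverse-Gamma(α + n/2, β + SS/2) = Inverse-Gamma(8.5, 31.155).
The mode of Inverse-Gamma(a, b) is b/(a+1) = 31.155/9.5 ≈ 3.279.

σ̂²_MAP = 3.279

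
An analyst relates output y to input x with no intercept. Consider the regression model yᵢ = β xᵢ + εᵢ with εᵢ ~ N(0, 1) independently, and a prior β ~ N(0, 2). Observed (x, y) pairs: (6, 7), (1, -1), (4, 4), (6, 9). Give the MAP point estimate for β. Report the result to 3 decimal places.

log p(β | y) = −Σ(yᵢ − βxᵢ)²/(2·1) − β²/(2·2) + const.
Setting the derivative to zero: Σxᵢ(yᵢ − βxᵢ)/1 − β/2 = 0, so β = Σxᵢyᵢ / (Σxᵢ² + σ²/τ²).
Σxᵢyᵢ = 6·7 + 1·(-1) + 4·4 + 6·9 = 111; Σxᵢ² = 89; σ²/τ² = 0.5.
β̂_MAP = 111 / (89 + 0.5) = 111/89.5 ≈ 1.240.

β̂_MAP = 1.240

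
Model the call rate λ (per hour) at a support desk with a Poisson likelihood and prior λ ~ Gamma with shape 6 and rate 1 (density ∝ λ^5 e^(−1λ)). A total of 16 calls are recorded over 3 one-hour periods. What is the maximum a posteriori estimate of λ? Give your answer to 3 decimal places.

Σxᵢ = 16, n = 3.
Posterior ∝ λ^5e^(−1λ) · λ^16e^(−3λ) = λ^21e^(−4λ), i.e. Gamma(shape=22, rate=4).
The mode of a Gamma(a, b) with a ≥ 1 (shape–rate) is (a−1)/b = 21/4 ≈ 5.250.

λ̂_MAP = 5.250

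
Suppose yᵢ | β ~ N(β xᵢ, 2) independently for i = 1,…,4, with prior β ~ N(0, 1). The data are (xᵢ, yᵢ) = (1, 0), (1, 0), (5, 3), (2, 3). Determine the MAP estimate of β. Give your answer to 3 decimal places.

β̂_MAP = 0.636

log p(β | y) = −Σ(yᵢ − βxᵢ)²/(2·2) − β²/(2·1) + const.
Setting the derivative to zero: Σxᵢ(yᵢ − βxᵢ)/2 − β/1 = 0, so β = Σxᵢyᵢ / (Σxᵢ² + σ²/τ²).
Σxᵢyᵢ = 1·0 + 1·0 + 5·3 + 2·3 = 21; Σxᵢ² = 31; σ²/τ² = 2.
β̂_MAP = 21 / (31 + 2) = 21/33 ≈ 0.636.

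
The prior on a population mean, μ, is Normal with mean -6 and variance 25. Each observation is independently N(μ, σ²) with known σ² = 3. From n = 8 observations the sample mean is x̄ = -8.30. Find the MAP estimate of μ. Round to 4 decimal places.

μ̂_MAP = -8.2660

n = 8, x̄ = -8.30.
For a Normal prior and Normal likelihood with known variance, the posterior is Normal; its mode equals its mean, the precision-weighted average.
Prior precision 1/σ₀² = 1/25 = 0.04; data precision n/σ² = 8/3.
μ̂ = (0.04·(-6) + (8/3)·(-8.3)) / (0.04 + 8/3) = (-1678/75)/(203/75) = -1678/203 ≈ -8.2660.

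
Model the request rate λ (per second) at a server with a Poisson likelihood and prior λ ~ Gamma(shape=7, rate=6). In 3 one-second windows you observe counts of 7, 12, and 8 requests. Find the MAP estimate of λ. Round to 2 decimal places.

Σxᵢ = 7+12+8 = 27, with n = 3.
Posterior ∝ λ^6e^(−6λ) · λ^27e^(−3λ) = λ^33e^(−9λ), i.e. Gamma(shape=34, rate=9).
The mode of a Gamma(a, b) with a ≥ 1 (shape–rate) is (a−1)/b = 33/9 ≈ 3.67.

λ̂_MAP = 3.67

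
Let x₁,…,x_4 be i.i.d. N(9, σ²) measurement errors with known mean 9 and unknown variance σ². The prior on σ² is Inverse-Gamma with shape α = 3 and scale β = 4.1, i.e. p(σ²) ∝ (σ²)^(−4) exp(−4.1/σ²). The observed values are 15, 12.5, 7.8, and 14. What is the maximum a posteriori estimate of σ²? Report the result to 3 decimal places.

σ̂²_MAP = 6.908

Sum of squared deviations about the known mean: SS = (15−9)² + (12.5−9)² + (7.8−9)² + (14−9)² = 74.69.
The Normal likelihood contributes (σ²)^(−n/2) exp(−SS/(2σ²)), so the posterior is Inverse-Gamma(α + n/2, β + SS/2) = Inverse-Gamma(5, 41.445).
The mode of Inverse-Gamma(a, b) is b/(a+1) = 41.445/6 ≈ 6.908.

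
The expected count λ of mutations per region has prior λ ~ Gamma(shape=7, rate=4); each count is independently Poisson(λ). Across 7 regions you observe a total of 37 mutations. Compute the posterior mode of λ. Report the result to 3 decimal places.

Σxᵢ = 37, n = 7.
Posterior ∝ λ^6e^(−4λ) · λ^37e^(−7λ) = λ^43e^(−11λ), i.e. Gamma(shape=44, rate=11).
The mode of a Gamma(a, b) with a ≥ 1 (shape–rate) is (a−1)/b = 43/11 ≈ 3.909.

λ̂_MAP = 3.909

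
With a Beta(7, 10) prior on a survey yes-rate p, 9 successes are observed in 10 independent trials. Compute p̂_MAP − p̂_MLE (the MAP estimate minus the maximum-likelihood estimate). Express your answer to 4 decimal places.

MAP − MLE = -0.3000

Posterior is Beta(16, 11); MAP = (16−1)/(27−2) = 15/25 ≈ 0.60000.
MLE ignores the prior: p̂_MLE = k/n = 9/10 ≈ 0.90000.
Difference = 15/25 − 9/10 = -3/10 ≈ -0.3000.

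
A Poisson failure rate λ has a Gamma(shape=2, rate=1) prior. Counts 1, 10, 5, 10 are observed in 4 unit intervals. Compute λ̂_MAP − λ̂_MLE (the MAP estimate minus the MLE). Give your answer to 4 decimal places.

Σxᵢ = 26. Posterior is Gamma(28, 5); MAP = (28−1)/5 = 27/5 ≈ 5.40000.
MLE = x̄ = 26/4 ≈ 6.50000.
Difference = 27/5 − 26/4 = -11/10 ≈ -1.1000.

MAP − MLE = -1.1000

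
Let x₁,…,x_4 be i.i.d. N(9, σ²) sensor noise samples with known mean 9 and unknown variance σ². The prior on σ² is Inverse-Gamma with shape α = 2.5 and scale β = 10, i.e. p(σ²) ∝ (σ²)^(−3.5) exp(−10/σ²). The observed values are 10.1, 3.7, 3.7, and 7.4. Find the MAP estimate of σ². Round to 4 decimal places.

σ̂²_MAP = 7.2682

Sum of squared deviations about the known mean: SS = (10.1−9)² + (3.7−9)² + (3.7−9)² + (7.4−9)² = 59.95.
The Normal likelihood contributes (σ²)^(−n/2) exp(−SS/(2σ²)), so the posterior is Inverse-Gamma(α + n/2, β + SS/2) = Inverse-Gamma(4.5, 39.975).
The mode of Inverse-Gamma(a, b) is b/(a+1) = 39.975/5.5 ≈ 7.2682.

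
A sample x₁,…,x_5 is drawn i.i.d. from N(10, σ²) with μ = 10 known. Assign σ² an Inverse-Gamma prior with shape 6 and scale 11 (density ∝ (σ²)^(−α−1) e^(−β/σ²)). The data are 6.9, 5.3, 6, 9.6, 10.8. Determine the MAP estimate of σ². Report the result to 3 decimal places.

σ̂²_MAP = 3.711

Sum of squared deviations about the known mean: SS = (6.9−10)² + (5.3−10)² + (6−10)² + (9.6−10)² + (10.8−10)² = 48.5.
The Normal likelihood contributes (σ²)^(−n/2) exp(−SS/(2σ²)), so the posterior is Inverse-Gamma(α + n/2, β + SS/2) = Inverse-Gamma(8.5, 35.25).
The mode of Inverse-Gamma(a, b) is b/(a+1) = 35.25/9.5 ≈ 3.711.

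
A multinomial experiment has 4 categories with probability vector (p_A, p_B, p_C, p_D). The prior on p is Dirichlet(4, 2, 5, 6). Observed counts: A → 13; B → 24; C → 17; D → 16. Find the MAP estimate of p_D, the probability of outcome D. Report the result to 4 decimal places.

The posterior is Dirichlet(αᵢ + nᵢ) = Dirichlet(17, 26, 22, 22).
For a Dirichlet(a₁,…,a_K) with all aᵢ > 1, the mode has j-th component (aⱼ − 1)/(Σaᵢ − K).
Here Σaᵢ = 87 and K = 4, so p_D = (22 − 1)/(87 − 4) = 21/83 ≈ 0.2530.

MAP estimate of p_D = 0.2530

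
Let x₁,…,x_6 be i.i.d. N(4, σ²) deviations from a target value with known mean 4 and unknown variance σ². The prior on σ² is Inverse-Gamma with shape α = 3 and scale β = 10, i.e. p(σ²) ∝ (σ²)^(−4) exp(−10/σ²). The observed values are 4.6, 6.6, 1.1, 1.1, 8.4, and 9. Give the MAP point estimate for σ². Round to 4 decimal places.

Sum of squared deviations about the known mean: SS = (4.6−4)² + (6.6−4)² + (1.1−4)² + (1.1−4)² + (8.4−4)² + (9−4)² = 68.3.
The Normal likelihood contributes (σ²)^(−n/2) exp(−SS/(2σ²)), so the posterior is Inverse-Gamma(α + n/2, β + SS/2) = Inverse-Gamma(6, 44.15).
The mode of Inverse-Gamma(a, b) is b/(a+1) = 44.15/7 ≈ 6.3071.

σ̂²_MAP = 6.3071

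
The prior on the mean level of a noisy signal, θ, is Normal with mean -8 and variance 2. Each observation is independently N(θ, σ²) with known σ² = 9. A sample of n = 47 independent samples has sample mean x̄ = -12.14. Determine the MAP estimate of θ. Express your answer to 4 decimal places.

θ̂_MAP = -11.7783

n = 47, x̄ = -12.14.
For a Normal prior and Normal likelihood with known variance, the posterior is Normal; its mode equals its mean, the precision-weighted average.
Prior precision 1/σ₀² = 1/2 = 0.5; data precision n/σ² = 47/9.
θ̂ = (0.5·(-8) + (47/9)·(-12.14)) / (0.5 + 47/9) = (-30329/450)/(103/18) = -30329/2575 ≈ -11.7783.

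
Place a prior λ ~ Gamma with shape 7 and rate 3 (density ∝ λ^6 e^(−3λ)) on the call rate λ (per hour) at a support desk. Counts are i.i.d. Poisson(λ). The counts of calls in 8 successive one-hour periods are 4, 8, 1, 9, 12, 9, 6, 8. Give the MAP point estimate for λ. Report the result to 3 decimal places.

λ̂_MAP = 5.727

Σxᵢ = 4+8+1+9+12+9+6+8 = 57, with n = 8.
Posterior ∝ λ^6e^(−3λ) · λ^57e^(−8λ) = λ^63e^(−11λ), i.e. Gamma(shape=64, rate=11).
The mode of a Gamma(a, b) with a ≥ 1 (shape–rate) is (a−1)/b = 63/11 ≈ 5.727.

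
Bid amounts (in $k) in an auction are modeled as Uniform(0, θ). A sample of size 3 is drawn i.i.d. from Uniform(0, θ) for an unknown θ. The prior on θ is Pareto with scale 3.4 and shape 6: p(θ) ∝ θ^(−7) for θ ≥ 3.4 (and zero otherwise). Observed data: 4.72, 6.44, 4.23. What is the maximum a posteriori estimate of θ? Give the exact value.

The Uniform(0, θ) likelihood is θ^(−n) for θ ≥ max(xᵢ), zero otherwise. Here max(xᵢ) = 6.44.
Posterior ∝ θ^(−7) · θ^(−3) = θ^(−10) on θ ≥ max(3.4, 6.44) = 6.44.
This density is strictly decreasing in θ, so the posterior mode lies at the lower boundary of the support.

θ̂_MAP = 6.44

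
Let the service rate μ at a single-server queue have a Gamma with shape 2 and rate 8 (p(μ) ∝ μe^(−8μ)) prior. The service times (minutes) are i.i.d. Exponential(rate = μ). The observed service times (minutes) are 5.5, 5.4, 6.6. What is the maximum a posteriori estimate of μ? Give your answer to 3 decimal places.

μ̂_MAP = 0.157

The Exponential(rate=μ) likelihood is ∝ μ^n e^(−μΣtᵢ). Here n = 3 and Σtᵢ = 5.5 + 5.4 + 6.6 = 17.5.
Posterior ∝ μe^(−8μ) · μ^3e^(−17.5μ) = μ^4e^(−25.5μ), i.e. Gamma(5, 25.5).
Mode = (a−1)/b = 4/25.5 ≈ 0.157.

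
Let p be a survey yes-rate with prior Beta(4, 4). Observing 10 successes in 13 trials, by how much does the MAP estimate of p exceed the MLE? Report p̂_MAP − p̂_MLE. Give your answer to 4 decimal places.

Posterior is Beta(14, 7); MAP = (14−1)/(21−2) = 13/19 ≈ 0.68421.
MLE ignores the prior: p̂_MLE = k/n = 10/13 ≈ 0.76923.
Difference = 13/19 − 10/13 = -21/247 ≈ -0.0850.

MAP − MLE = -0.0850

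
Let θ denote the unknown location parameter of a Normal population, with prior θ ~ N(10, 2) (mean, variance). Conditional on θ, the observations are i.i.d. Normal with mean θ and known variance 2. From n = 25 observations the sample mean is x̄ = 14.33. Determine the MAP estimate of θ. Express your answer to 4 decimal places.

n = 25, x̄ = 14.33.
For a Normal prior and Normal likelihood with known variance, the posterior is Normal; its mode equals its mean, the precision-weighted average.
Prior precision 1/σ₀² = 1/2 = 0.5; data precision n/σ² = 25/2 = 12.5.
θ̂ = (0.5·10 + 12.5·14.33) / (0.5 + 12.5) = 184.125/13 = 1473/104 ≈ 14.1635.

θ̂_MAP = 14.1635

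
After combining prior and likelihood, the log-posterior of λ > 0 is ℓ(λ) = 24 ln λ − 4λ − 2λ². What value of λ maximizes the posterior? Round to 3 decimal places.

λ̂_MAP = 2.000

ℓ'(λ) = 24/λ − 4 − 4λ. Setting this to zero and multiplying by λ: 4λ² + 4λ − 24 = 0.
λ = (−4 + √(4² + 4·4·24)) / (2·4) = (−4 + √400) / 8 = (−4 + 20)/8 = 2.
ℓ''(λ) = −24/λ² − 4 < 0, confirming a maximum.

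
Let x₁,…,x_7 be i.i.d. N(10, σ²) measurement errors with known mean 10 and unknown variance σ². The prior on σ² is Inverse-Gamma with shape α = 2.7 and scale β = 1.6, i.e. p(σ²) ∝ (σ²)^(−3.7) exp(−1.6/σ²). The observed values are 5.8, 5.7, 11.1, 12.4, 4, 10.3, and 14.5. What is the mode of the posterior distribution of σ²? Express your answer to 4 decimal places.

σ̂²_MAP = 7.1278

Sum of squared deviations about the known mean: SS = (5.8−10)² + (5.7−10)² + (11.1−10)² + (12.4−10)² + (4−10)² + (10.3−10)² + (14.5−10)² = 99.44.
The Normal likelihood contributes (σ²)^(−n/2) exp(−SS/(2σ²)), so the posterior is Inverse-Gamma(α + n/2, β + SS/2) = Inverse-Gamma(6.2, 51.32).
The mode of Inverse-Gamma(a, b) is b/(a+1) = 51.32/7.2 ≈ 7.1278.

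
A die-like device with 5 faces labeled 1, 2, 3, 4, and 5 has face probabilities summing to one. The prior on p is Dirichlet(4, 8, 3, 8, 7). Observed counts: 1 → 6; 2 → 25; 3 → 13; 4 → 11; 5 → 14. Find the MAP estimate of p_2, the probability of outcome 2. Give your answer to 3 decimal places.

MAP estimate: 0.340

The posterior is Dirichlet(αᵢ + nᵢ) = Dirichlet(10, 33, 16, 19, 21).
For a Dirichlet(a₁,…,a_K) with all aᵢ > 1, the mode has j-th component (aⱼ − 1)/(Σaᵢ − K).
Here Σaᵢ = 99 and K = 5, so p_2 = (33 − 1)/(99 − 5) = 32/94 ≈ 0.340.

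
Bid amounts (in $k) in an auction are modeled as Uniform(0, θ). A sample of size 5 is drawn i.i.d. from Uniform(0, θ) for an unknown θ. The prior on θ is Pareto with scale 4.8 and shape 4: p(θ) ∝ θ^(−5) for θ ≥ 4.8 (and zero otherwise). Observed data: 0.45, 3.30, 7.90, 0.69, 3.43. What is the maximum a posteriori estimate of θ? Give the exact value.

θ̂_MAP = 7.90

The Uniform(0, θ) likelihood is θ^(−n) for θ ≥ max(xᵢ), zero otherwise. Here max(xᵢ) = 7.90.
Posterior ∝ θ^(−5) · θ^(−5) = θ^(−10) on θ ≥ max(4.8, 7.90) = 7.90.
This density is strictly decreasing in θ, so the posterior mode lies at the lower boundary of the support.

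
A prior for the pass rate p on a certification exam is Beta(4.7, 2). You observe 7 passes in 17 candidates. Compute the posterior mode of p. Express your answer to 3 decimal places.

Prior: Beta(4.7, 2).
Data: 7 successes in 17 trials. The binomial likelihood contributes p^7(1−p)^10, so the posterior is Beta(4.7+7, 2+10) = Beta(11.7, 12).
For Beta(a, b) with a, b > 1 the mode is (a−1)/(a+b−2) = 10.7/21.7 ≈ 0.493.

p̂_MAP = 0.493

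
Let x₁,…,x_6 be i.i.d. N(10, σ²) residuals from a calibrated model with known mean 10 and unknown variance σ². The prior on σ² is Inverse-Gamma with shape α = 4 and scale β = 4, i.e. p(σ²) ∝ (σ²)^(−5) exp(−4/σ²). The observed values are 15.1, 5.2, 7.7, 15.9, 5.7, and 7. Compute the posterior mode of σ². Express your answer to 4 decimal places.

Sum of squared deviations about the known mean: SS = (15.1−10)² + (5.2−10)² + (7.7−10)² + (15.9−10)² + (5.7−10)² + (7−10)² = 116.64.
The Normal likelihood contributes (σ²)^(−n/2) exp(−SS/(2σ²)), so the posterior is Inverse-Gamma(α + n/2, β + SS/2) = Inverse-Gamma(7, 62.32).
The mode of Inverse-Gamma(a, b) is b/(a+1) = 62.32/8 ≈ 7.7900.

σ̂²_MAP = 7.7900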